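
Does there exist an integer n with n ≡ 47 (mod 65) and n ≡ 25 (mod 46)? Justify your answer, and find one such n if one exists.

n = 2647

The moduli 65 and 46 are coprime, so by the Chinese Remainder Theorem a unique solution modulo 2990 exists.
Write n = 47 + 65t and require 47 + 65t ≡ 25 (mod 46), i.e. 65t ≡ 24 (mod 46).
65 ≡ 19 (mod 46), so this reads 19t ≡ 24 (mod 46). Since 19·17 = 323 = 7·46 + 1, the inverse of 19 mod 46 is 17.
Multiplying by 17: t ≡ 17·24 = 408 ≡ 40 (mod 46).
Taking t = 40 gives n = 47 + 65·40 = 2647.
Check: 2647 mod 65 = 47, 2647 mod 46 = 25. ✓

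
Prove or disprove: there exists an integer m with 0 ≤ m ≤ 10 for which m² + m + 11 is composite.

m = 10

At m = 10: 10² + 10 + 11 = 121 = 11·11, which is composite.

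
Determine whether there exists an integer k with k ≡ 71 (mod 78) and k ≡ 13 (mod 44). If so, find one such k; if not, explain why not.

k = 1553

The moduli are not coprime: gcd(78, 44) = 2. Compatibility requires 2 ∣ (13 − 71) = -58, which holds, so solutions exist.
Write k = 71 + 78t. Then 78t ≡ 13 − 71 ≡ 30 (mod 44); dividing through by 2 gives 39t ≡ 15 (mod 22).
39 ≡ 17 (mod 22), so this reads 17t ≡ 15 (mod 22). Note 17·13 = 221 ≡ 1 (mod 22) (as 221 − 1 = 10·22), so 17⁻¹ ≡ 13.
Multiplying by 13: t ≡ 13·15 = 195 ≡ 19 (mod 22).
Then k = 71 + 78·19 = 1553.
Verify: 1553 = 19·78 + 71 and 1553 = 35·44 + 13. ✓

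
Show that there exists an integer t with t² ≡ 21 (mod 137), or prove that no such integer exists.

There is no such integer.

Apply Euler's criterion with the prime 137: 21 is a quadratic residue iff 21^68 ≡ 1 (mod 137), and a non-residue iff it is ≡ −1.
Squaring successively (mod 137): 21^2 = 441 ≡ 30; 21^4 ≡ 30² = 900 ≡ 78; 21^8 ≡ 78² = 6084 ≡ 56; 21^16 ≡ 56² = 3136 ≡ 122; 21^32 ≡ 122² = 14884 ≡ 88; 21^64 ≡ 88² = 7744 ≡ 72.
Since 68 = 64 + 4, 21^68 ≡ 72 · 78; multiplying out mod 137: 72·78 = 5616 ≡ 136. Thus 21^68 ≡ 136 ≡ −1 (mod 137).
The value −1 means 21 is a non-residue modulo 137, so t² ≡ 21 (mod 137) is impossible.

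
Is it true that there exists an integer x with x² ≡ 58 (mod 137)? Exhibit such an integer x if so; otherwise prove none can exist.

There is no such integer.

137 is prime, so by Euler's criterion 58 is a square mod 137 iff 58^((137−1)/2) = 58^68 ≡ 1 (mod 137).
Squaring successively (mod 137): 58^2 = 3364 ≡ 76; 58^4 ≡ 76² = 5776 ≡ 22; 58^8 ≡ 22² = 484 ≡ 73; 58^16 ≡ 73² = 5329 ≡ 123; 58^32 ≡ 123² = 15129 ≡ 59; 58^64 ≡ 59² = 3481 ≡ 56.
Since 68 = 64 + 4, 58^68 ≡ 56 · 22; multiplying out mod 137: 56·22 = 1232 ≡ 136. Thus 58^68 ≡ 136 ≡ −1 (mod 137).
By Euler's criterion 58 is a quadratic non-residue mod 137: no x satisfies x² ≡ 58 (mod 137).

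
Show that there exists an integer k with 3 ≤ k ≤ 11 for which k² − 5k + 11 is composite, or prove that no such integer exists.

At k = 11: 11² − 5·11 + 11 = 77 = 7·11, which is composite.

k = 11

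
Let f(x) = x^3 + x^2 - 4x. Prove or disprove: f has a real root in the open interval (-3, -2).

Yes, f has a root in the interval.

f(-3) = -6 and f(-2) = 4, which have opposite signs.
As a polynomial, f is continuous on every closed interval.
By the Intermediate Value Theorem, f takes the value 0 somewhere in the open interval.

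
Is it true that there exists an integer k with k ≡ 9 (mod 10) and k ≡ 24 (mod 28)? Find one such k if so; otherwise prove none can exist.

gcd(10, 28) = 2. If k ≡ 9 (mod 10) and k ≡ 24 (mod 28), then k ≡ 9 (mod 2) and k ≡ 24 (mod 2).
These are incompatible: 9 − 24 = -15 is not divisible by 2.
Therefore no such k exists.

No such integer exists.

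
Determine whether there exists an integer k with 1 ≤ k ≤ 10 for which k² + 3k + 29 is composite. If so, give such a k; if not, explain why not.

At k = 10: 10² + 3·10 + 29 = 159 = 3·53, which is composite.

k = 10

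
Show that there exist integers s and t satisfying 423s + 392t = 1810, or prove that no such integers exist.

s = 286, t = -304

423 and 392 are coprime, so 423s + 392t ranges over all of ℤ.
Euclidean algorithm: 423 = 1·392 + 31, 392 = 12·31 + 20, 31 = 1·20 + 11, 20 = 1·11 + 9, 11 = 1·9 + 2, 9 = 4·2 + 1, 2 = 2·1 + 0.
Working back up the chain: 1 = 9 − 4·2 = 9 − 4·(11 − 1·9) = −4·11 + 5·9 = −4·11 + 5·(20 − 1·11) = 5·20 − 9·11 = 5·20 − 9·(31 − 1·20) = −9·31 + 14·20 = −9·31 + 14·(392 − 12·31) = 14·392 − 177·31 = 14·392 − 177·(423 − 1·392) = −177·423 + 191·392. So 423·(-177) + 392·191 = 1.
Times 1810: 423·(-320370) + 392·345710 = 1810, so (-320370, 345710) solves it.
Adding 818·392 to s and subtracting 818·423 from t gives the tidier solution (286, -304).
Check: 423·286 + 392·(-304) = 120978 − 119168 = 1810. ✓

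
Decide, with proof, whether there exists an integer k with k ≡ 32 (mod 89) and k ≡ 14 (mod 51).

k = 1901

Since 89 and 51 share no common factor, CRT says the pair of congruences has a solution (unique mod 4539).
Any solution of the first congruence is k = 32 + 89t; substituting into the second, 89t ≡ 14 − 32 ≡ 33 (mod 51).
89 ≡ 38 (mod 51), so this reads 38t ≡ 33 (mod 51). Note 38·47 = 1786 ≡ 1 (mod 51) (as 1786 − 1 = 35·51), so 38⁻¹ ≡ 47.
Multiplying by 47: t ≡ 47·33 = 1551 ≡ 21 (mod 51).
With t = 21: k = 32 + 89·21 = 1901.
Check: 1901 mod 89 = 32, 1901 mod 51 = 14. ✓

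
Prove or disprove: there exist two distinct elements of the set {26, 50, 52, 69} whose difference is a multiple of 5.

Two integers differ by a multiple of 5 exactly when they have the same residue mod 5. The residues are 26↦1, 50↦0, 52↦2, 69↦4.
No residue repeats among the 4 elements, so no pair has difference ≡ 0 (mod 5).

No such pair exists.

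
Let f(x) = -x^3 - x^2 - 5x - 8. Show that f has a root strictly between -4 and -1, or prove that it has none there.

Such a root exists.

f(-4) = 60 and f(-1) = -3, which have opposite signs.
f is continuous everywhere (it is a polynomial), in particular on [-4, -1].
By the Intermediate Value Theorem f must vanish at some point of (-4, -1).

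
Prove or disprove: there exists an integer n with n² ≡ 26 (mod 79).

n = 37

n = 37 works: 37² = 1369, and 1369 − 26 = 1343 = 17·79.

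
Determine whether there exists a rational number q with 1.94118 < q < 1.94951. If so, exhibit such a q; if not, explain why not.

Multiplying by 18: 18·1.94118 = 34.94124 and 18·1.94951 = 35.09118, so the integer 35 lies strictly between them.
Hence 35/18 is a rational number with 1.94118 < 35/18 < 1.94951.

q = 35/18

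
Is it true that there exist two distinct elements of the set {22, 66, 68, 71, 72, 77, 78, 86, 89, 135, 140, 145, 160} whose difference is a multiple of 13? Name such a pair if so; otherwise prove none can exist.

Reduce each element modulo 13: 22↦9, 66↦1, 68↦3, 71↦6, 72↦7, 77↦12, 78↦0, 86↦8, 89↦11, 135↦5, 140↦10, 145↦2, 160↦4.
All 13 residues are distinct, so no two elements differ by a multiple of 13.

No, no such pair exists.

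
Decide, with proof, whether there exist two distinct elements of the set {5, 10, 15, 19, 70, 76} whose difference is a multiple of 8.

Two integers differ by a multiple of 8 exactly when they have the same residue mod 8. The residues are 5↦5, 10↦2, 15↦7, 19↦3, 70↦6, 76↦4.
All 6 residues are distinct, so no two elements differ by a multiple of 8.

There is no such pair.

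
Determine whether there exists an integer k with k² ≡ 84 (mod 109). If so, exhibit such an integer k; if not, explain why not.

Take k = 56. Then 56² = 3136 = 28·109 + 84, so 56² ≡ 84 (mod 109).

k = 56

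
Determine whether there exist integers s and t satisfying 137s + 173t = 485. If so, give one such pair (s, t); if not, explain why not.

s = 49, t = -36

137 and 173 are coprime, so 137s + 173t ranges over all of ℤ.
Dividing repeatedly: 173 = 1·137 + 36, 137 = 3·36 + 29, 36 = 1·29 + 7, 29 = 4·7 + 1, 7 = 7·1 + 0.
Working back up the chain: 1 = 29 − 4·7 = 29 − 4·(36 − 1·29) = −4·36 + 5·29 = −4·36 + 5·(137 − 3·36) = 5·137 − 19·36 = 5·137 − 19·(173 − 1·137) = −19·173 + 24·137. So 137·24 + 173·(-19) = 1.
Multiplying through by 485: s = 24·485 = 11640, t = (-19)·485 = -9215 is a solution.
The general solution is s = 11640 + 173k, t = -9215 − 137k; taking k = -67 gives the smaller pair s = 49, t = -36.
Check: 137·49 + 173·(-36) = 6713 − 6228 = 485. ✓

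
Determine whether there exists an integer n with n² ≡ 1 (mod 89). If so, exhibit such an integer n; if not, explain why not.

n = 1

Take n = 1. Then 1² = 1, and since 0 ≤ 1 < 89 this is already reduced: 1² ≡ 1 (mod 89).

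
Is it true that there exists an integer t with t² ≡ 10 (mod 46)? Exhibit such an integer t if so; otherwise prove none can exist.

No such integer exists.

The prime 23 divides 46, so t² ≡ 10 (mod 46) would force t² ≡ 10 (mod 23).
23 is prime, so by Euler's criterion 10 is a square mod 23 iff 10^((23−1)/2) = 10^11 ≡ 1 (mod 23).
Repeated squaring mod 23: 10^2 = 100 ≡ 8; 10^4 ≡ 8² = 64 ≡ 18; 10^8 ≡ 18² = 324 ≡ 2.
Since 11 = 8 + 2 + 1, 10^11 ≡ 2 · 8 · 10; multiplying out mod 23: 2·8 = 16 ≡ 16, then 16·10 = 160 ≡ 22. Thus 10^11 ≡ 22 ≡ −1 (mod 23).
The value −1 means 10 is a non-residue modulo 23, so t² ≡ 10 (mod 23) is impossible.
So 10 is not a square mod 23, and hence 10 is not a square mod 46.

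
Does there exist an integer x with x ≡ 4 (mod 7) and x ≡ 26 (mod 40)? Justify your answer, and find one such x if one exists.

x = 186

The moduli 7 and 40 are coprime, so by the Chinese Remainder Theorem a unique solution modulo 280 exists.
Any solution of the first congruence is x = 4 + 7t; substituting into the second, 7t ≡ 26 − 4 ≡ 22 (mod 40).
Since 7·23 = 161 = 4·40 + 1, the inverse of 7 mod 40 is 23.
Therefore t ≡ 23·22 = 506 ≡ 26 (mod 40).
Taking t = 26 gives x = 4 + 7·26 = 186.
Verify: 186 = 26·7 + 4 and 186 = 4·40 + 26. ✓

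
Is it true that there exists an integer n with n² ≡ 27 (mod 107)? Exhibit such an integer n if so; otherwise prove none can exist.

n = 54

Take n = 54. Then 54² = 2916 = 27·107 + 27, so 54² ≡ 27 (mod 107).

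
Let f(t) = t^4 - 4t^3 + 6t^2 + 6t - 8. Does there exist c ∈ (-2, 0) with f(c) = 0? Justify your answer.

Yes, f has a root in the interval.

f(-2) = 52 and f(0) = -8, which have opposite signs.
As a polynomial, f is continuous on every closed interval.
By the Intermediate Value Theorem f must vanish at some point of (-2, 0).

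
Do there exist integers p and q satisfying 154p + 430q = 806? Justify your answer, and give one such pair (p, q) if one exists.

gcd(154, 430) = 2, and 2 divides 806, so integer solutions exist.
Dividing through by 2 reduces the equation to 77p + 215q = 403.
Dividing repeatedly: 215 = 2·77 + 61, 77 = 1·61 + 16, 61 = 3·16 + 13, 16 = 1·13 + 3, 13 = 4·3 + 1, 3 = 3·1 + 0.
Back-substituting, 1 = 13 − 4·3 = 13 − 4·(16 − 1·13) = −4·16 + 5·13 = −4·16 + 5·(61 − 3·16) = 5·61 − 19·16 = 5·61 − 19·(77 − 1·61) = −19·77 + 24·61 = −19·77 + 24·(215 − 2·77) = 24·215 − 67·77; that is, 77·(-67) + 215·24 = 1.
Times 403: 77·(-27001) + 215·9672 = 403, so (-27001, 9672) solves it.
The general solution is p = -27001 + 215k, q = 9672 − 77k; taking k = 126 gives the smaller pair p = 89, q = -30.
Check: 154·89 + 430·(-30) = 13706 − 12900 = 806. ✓

p = 89, q = -30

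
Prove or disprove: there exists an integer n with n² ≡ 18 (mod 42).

n = 12

Take n = 12. Then 12² = 144 = 3·42 + 18, so 12² ≡ 18 (mod 42).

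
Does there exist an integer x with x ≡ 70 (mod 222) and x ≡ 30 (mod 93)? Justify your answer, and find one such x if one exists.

Both moduli are multiples of 3 = gcd(222, 93), so any solution would satisfy x ≡ 70 and x ≡ 30 modulo 3 simultaneously.
But 70 mod 3 = 1 while 30 mod 3 = 0, a contradiction.
So no integer satisfies both congruences.

There is no such integer.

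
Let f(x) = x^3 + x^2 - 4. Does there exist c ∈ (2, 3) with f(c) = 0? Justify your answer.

f(2) = 8 and f(3) = 32, both positive, so a sign-change argument is unavailable; we show f keeps this sign on the whole interval.
Shift to the endpoint 2: with x = 2 + u (0 < u < 1), one computes f(2 + u) = u^3 + 7u^2 + 16u + 8.
The nonzero coefficients here are all positive, so for u > 0 every term is positive (or zero), and the constant term 8 is strictly positive.
So f is strictly positive on (2, 3); no root exists in the interval.

No such root exists.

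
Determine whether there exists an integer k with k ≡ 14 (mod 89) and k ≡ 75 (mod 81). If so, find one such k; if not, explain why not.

Since 89 and 81 share no common factor, CRT says the pair of congruences has a solution (unique mod 7209).
Write k = 14 + 89t and require 14 + 89t ≡ 75 (mod 81), i.e. 89t ≡ 61 (mod 81).
89 ≡ 8 (mod 81), so this reads 8t ≡ 61 (mod 81). Since 8·71 = 568 = 7·81 + 1, the inverse of 8 mod 81 is 71.
Therefore t ≡ 71·61 = 4331 ≡ 38 (mod 81).
With t = 38: k = 14 + 89·38 = 3396.
Verify: 3396 = 38·89 + 14 and 3396 = 41·81 + 75. ✓

k = 3396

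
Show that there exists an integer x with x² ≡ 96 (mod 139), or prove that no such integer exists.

x = 42

x = 42 works: 42² = 1764, and 1764 − 96 = 1668 = 12·139.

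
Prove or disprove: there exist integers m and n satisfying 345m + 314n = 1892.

m = 294, n = -317

345 and 314 are coprime, so 345m + 314n ranges over all of ℤ.
Run the Euclidean algorithm on 345 and 314: 345 = 1·314 + 31, 314 = 10·31 + 4, 31 = 7·4 + 3, 4 = 1·3 + 1, 3 = 3·1 + 0.
Unwinding: 1 = 4 − 1·3 = 4 − (31 − 7·4) = −31 + 8·4 = −31 + 8·(314 − 10·31) = 8·314 − 81·31 = 8·314 − 81·(345 − 1·314) = −81·345 + 89·314, i.e. 345·(-81) + 314·89 = 1.
Multiplying through by 1892: m = (-81)·1892 = -153252, n = 89·1892 = 168388 is a solution.
Shifting by a multiple of (314, −345) keeps it a solution: m = -153252 + 489·314 = 294, n = 168388 − 489·345 = -317.
Check: 345·294 + 314·(-317) = 101430 − 99538 = 1892. ✓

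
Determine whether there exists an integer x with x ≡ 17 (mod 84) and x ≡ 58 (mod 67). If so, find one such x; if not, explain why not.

The moduli 84 and 67 are coprime, so by the Chinese Remainder Theorem a unique solution modulo 5628 exists.
Any solution of the first congruence is x = 17 + 84t; substituting into the second, 84t ≡ 58 − 17 ≡ 41 (mod 67).
84 ≡ 17 (mod 67), so this reads 17t ≡ 41 (mod 67). Since 17·4 = 68 = 1·67 + 1, the inverse of 17 mod 67 is 4.
Multiplying by 4: t ≡ 4·41 = 164 ≡ 30 (mod 67).
Taking t = 30 gives x = 17 + 84·30 = 2537.
Check: 2537 mod 84 = 17, 2537 mod 67 = 58. ✓

x = 2537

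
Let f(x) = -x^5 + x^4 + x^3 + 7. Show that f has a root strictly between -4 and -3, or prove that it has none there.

No such root exists.

The endpoint values f(-4) = 1223 and f(-3) = 304 are both positive. Claim: f(x) > 0 for every x in (-4, -3).
Shift to the endpoint -3: with x = -3 − u (0 < u < 1), one computes f(-3 − u) = u^5 + 16u^4 + 101u^3 + 315u^2 + 486u + 304.
The nonzero coefficients here are all positive, so for u > 0 every term is positive (or zero), and the constant term 304 is strictly positive.
So f is strictly positive on (-4, -3); no root exists in the interval.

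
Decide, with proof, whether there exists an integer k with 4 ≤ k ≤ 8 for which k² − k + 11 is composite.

No such integer k in that range exists.

The values for k = 4, 5, …, 8 are 23, 31, 41, 53, 67, and each of these is prime.
So no value in the range makes the expression composite.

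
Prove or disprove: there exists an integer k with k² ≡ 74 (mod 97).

Apply Euler's criterion with the prime 97: 74 is a quadratic residue iff 74^48 ≡ 1 (mod 97), and a non-residue iff it is ≡ −1.
Squaring successively (mod 97): 74^2 = 5476 ≡ 44; 74^4 ≡ 44² = 1936 ≡ 93; 74^8 ≡ 93² = 8649 ≡ 16; 74^16 ≡ 16² = 256 ≡ 62; 74^32 ≡ 62² = 3844 ≡ 61.
Since 48 = 32 + 16, 74^48 ≡ 61 · 62; multiplying out mod 97: 61·62 = 3782 ≡ 96. Thus 74^48 ≡ 96 ≡ −1 (mod 97).
By Euler's criterion 74 is a quadratic non-residue mod 97: no k satisfies k² ≡ 74 (mod 97).

There is no such integer.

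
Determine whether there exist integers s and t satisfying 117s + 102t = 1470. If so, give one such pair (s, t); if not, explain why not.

s = 30, t = -20

Every value of 117s + 102t is a multiple of gcd(117, 102) = 3; since 3 ∣ 1470, solutions exist.
Dividing through by 3 reduces the equation to 39s + 34t = 490.
Dividing repeatedly: 39 = 1·34 + 5, 34 = 6·5 + 4, 5 = 1·4 + 1, 4 = 4·1 + 0.
Unwinding: 1 = 5 − 1·4 = 5 − (34 − 6·5) = −34 + 7·5 = −34 + 7·(39 − 1·34) = 7·39 − 8·34, i.e. 39·7 + 34·(-8) = 1.
Multiplying through by 490: s = 7·490 = 3430, t = (-8)·490 = -3920 is a solution.
Subtracting 100·34 from s and adding 100·39 to t gives the tidier solution (30, -20).
Indeed 117·30 + 102·(-20) = 3510 − 2040 = 1470.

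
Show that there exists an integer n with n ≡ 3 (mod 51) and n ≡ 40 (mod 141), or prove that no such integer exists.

Reduce both congruences modulo 3, which divides 51 and 141: they say n ≡ 3 (mod 3) and n ≡ 40 (mod 3).
However 3 ≡ 0 and 40 ≡ 1 (mod 3), and 0 ≠ 1.
Hence the system has no solution.

No, no such integer exists.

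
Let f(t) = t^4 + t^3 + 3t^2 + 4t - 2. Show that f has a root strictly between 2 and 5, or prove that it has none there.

No.

f(2) = 42 and f(5) = 843, both positive, so a sign-change argument is unavailable; we show f keeps this sign on the whole interval.
Substitute t = 2 + u, where 0 < u < 3 on the interval. Expanding, f(2 + u) = u^4 + 9u^3 + 33u^2 + 60u + 42.
All 5 nonzero coefficients of this polynomial in u are positive; hence for u > 0 the value is a sum of positive terms (the constant 42 among them).
Therefore f(t) > 0 throughout (2, 5), and f has no zero there.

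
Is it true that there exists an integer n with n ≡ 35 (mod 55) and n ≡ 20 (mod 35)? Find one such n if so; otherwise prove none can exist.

gcd(55, 35) = 5. A simultaneous solution exists iff 35 ≡ 20 (mod 5); here 35 mod 5 = 0 = 20 mod 5, so it does.
List candidates n ≡ 35 (mod 55): 35, 90. Modulo 35 these are 0, 20; 90 gives 20 as required.
Indeed 90 ≡ 35 (mod 55) and 90 ≡ 20 (mod 35).

n = 90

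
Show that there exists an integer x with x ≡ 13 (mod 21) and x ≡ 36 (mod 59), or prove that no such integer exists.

x = 685

The moduli 21 and 59 are coprime, so by the Chinese Remainder Theorem a unique solution modulo 1239 exists.
Write x = 13 + 21t and require 13 + 21t ≡ 36 (mod 59), i.e. 21t ≡ 23 (mod 59).
Since 21·45 = 945 = 16·59 + 1, the inverse of 21 mod 59 is 45.
Therefore t ≡ 45·23 = 1035 ≡ 32 (mod 59).
With t = 32: x = 13 + 21·32 = 685.
Indeed 685 ≡ 13 (mod 21) and 685 ≡ 36 (mod 59).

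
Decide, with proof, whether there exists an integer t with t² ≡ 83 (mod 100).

There is no such integer.

Reduce modulo 4, which divides 100: we would need t² ≡ 3 (mod 4).
Computing t² mod 4 for t = 0, 1, …, 2 (enough, by the symmetry t ↦ 4 − t) gives 0, 1, 0.
So the quadratic residues mod 4 are {0, 1}, and 3 is not among them.
Therefore t² ≡ 83 (mod 100) has no solution.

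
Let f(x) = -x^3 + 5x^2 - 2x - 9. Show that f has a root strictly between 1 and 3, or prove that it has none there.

Yes, f has a root in the interval.

f(1) = -7 and f(3) = 3, which have opposite signs.
f is continuous everywhere (it is a polynomial), in particular on [1, 3].
By the Intermediate Value Theorem, f takes the value 0 somewhere in the open interval.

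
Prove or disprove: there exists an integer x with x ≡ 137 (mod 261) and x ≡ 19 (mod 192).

Reduce both congruences modulo 3, which divides 261 and 192: they say x ≡ 137 (mod 3) and x ≡ 19 (mod 3).
However 137 ≡ 2 and 19 ≡ 1 (mod 3), and 2 ≠ 1.
Therefore no such x exists.

There is no such integer.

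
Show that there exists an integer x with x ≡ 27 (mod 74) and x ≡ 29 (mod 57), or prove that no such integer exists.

x = 2765

gcd(74, 57) = 1, so the Chinese Remainder Theorem guarantees exactly one residue class mod 4218 satisfying both.
Write x = 27 + 74t and require 27 + 74t ≡ 29 (mod 57), i.e. 74t ≡ 2 (mod 57).
74 ≡ 17 (mod 57), so this reads 17t ≡ 2 (mod 57). Note 17·47 = 799 ≡ 1 (mod 57) (as 799 − 1 = 14·57), so 17⁻¹ ≡ 47.
Multiplying by 47: t ≡ 47·2 = 94 ≡ 37 (mod 57).
With t = 37: x = 27 + 74·37 = 2765.
Verify: 2765 = 37·74 + 27 and 2765 = 48·57 + 29. ✓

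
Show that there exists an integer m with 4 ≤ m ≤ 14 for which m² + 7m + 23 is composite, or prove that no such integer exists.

At m = 11: 11² + 7·11 + 23 = 221 = 13·17, which is composite.

m = 11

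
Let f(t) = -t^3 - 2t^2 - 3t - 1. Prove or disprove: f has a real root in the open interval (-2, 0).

f(-2) = 5 and f(0) = -1, which have opposite signs.
As a polynomial, f is continuous on every closed interval.
By the Intermediate Value Theorem f must vanish at some point of (-2, 0).

Yes, f has a root in the interval.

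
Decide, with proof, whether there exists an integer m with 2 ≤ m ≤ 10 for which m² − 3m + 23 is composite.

At m = 8: 8² − 3·8 + 23 = 63 = 3·21, which is composite.

m = 8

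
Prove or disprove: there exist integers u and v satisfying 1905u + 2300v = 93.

No, no such integers exist.

Both 1905 and 2300 are divisible by gcd(1905, 2300) = 5, hence so is any combination 1905u + 2300v.
But 93 is not a multiple of 5 (it leaves remainder 3).
So the equation is unsolvable over ℤ.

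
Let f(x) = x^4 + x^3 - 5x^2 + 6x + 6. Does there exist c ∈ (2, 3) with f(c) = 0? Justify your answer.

The endpoint values f(2) = 22 and f(3) = 87 are both positive. Claim: f(x) > 0 for every x in (2, 3).
Substitute x = 2 + u, where 0 < u < 1 on the interval. Expanding, f(2 + u) = u^4 + 9u^3 + 25u^2 + 30u + 22.
All 5 nonzero coefficients of this polynomial in u are positive; hence for u > 0 the value is a sum of positive terms (the constant 22 among them).
So f is strictly positive on (2, 3); no root exists in the interval.

No such root exists.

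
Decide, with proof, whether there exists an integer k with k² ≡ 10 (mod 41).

k = 16

k = 16 works: 16² = 256, and 256 − 10 = 246 = 6·41.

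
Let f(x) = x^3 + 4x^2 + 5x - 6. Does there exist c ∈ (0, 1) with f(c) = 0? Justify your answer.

Yes, f has a root in the interval.

f(0) = -6 and f(1) = 4, which have opposite signs.
As a polynomial, f is continuous on every closed interval.
So by the Intermediate Value Theorem there is a c strictly between 0 and 1 with f(c) = 0.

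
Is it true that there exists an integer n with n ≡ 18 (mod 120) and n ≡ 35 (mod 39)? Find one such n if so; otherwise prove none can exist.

No such integer exists.

gcd(120, 39) = 3. If n ≡ 18 (mod 120) and n ≡ 35 (mod 39), then n ≡ 18 (mod 3) and n ≡ 35 (mod 3).
But 18 mod 3 = 0 while 35 mod 3 = 2, a contradiction.
So no integer satisfies both congruences.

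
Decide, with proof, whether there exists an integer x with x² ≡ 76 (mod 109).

109 is prime, so by Euler's criterion 76 is a square mod 109 iff 76^((109−1)/2) = 76^54 ≡ 1 (mod 109).
Squaring successively (mod 109): 76^2 = 5776 ≡ 108; 76^4 ≡ 108² = 11664 ≡ 1; 76^8 ≡ 1² = 1 ≡ 1; 76^16 ≡ 1² = 1 ≡ 1; 76^32 ≡ 1² = 1 ≡ 1.
Since 54 = 32 + 16 + 4 + 2, 76^54 ≡ 1 · 1 · 1 · 108; multiplying out mod 109: 1·1 = 1 ≡ 1, then 1·1 = 1 ≡ 1, then 1·108 = 108 ≡ 108. Thus 76^54 ≡ 108 ≡ −1 (mod 109).
The value −1 means 76 is a non-residue modulo 109, so x² ≡ 76 (mod 109) is impossible.

There is no such integer.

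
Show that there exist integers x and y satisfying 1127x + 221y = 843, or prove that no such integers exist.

Since gcd(1127, 221) = 1, every integer is an integer combination of 1127 and 221.
Euclidean algorithm: 1127 = 5·221 + 22, 221 = 10·22 + 1, 22 = 22·1 + 0.
Unwinding: 1 = 221 − 10·22 = 221 − 10·(1127 − 5·221) = −10·1127 + 51·221, i.e. 1127·(-10) + 221·51 = 1.
Times 843: 1127·(-8430) + 221·42993 = 843, so (-8430, 42993) solves it.
The general solution is x = -8430 + 221k, y = 42993 − 1127k; taking k = 39 gives the smaller pair x = 189, y = -960.
Check: 1127·189 + 221·(-960) = 213003 − 212160 = 843. ✓

x = 189, y = -960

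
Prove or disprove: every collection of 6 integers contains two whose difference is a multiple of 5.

There are exactly 5 possible remainders on division by 5.
Since 6 > 5, two of the 6 integers must share a residue class by the pigeonhole principle; call them a and b.
Then a ≡ b (mod 5), i.e. 5 ∣ (a − b).

True.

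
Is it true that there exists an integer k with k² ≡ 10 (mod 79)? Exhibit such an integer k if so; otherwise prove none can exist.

k = 22 works: 22² = 484, and 484 − 10 = 474 = 6·79.

k = 22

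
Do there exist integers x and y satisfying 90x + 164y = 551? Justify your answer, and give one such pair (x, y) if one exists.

gcd(90, 164) = 2, so every integer of the form 90x + 164y is a multiple of 2.
However 551 leaves remainder 1 on division by 2.
So the equation is unsolvable over ℤ.

No, no such integers exist.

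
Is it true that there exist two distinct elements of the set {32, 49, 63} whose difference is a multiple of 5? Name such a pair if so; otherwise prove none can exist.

Residues mod 5: 32↦2, 49↦4, 63↦3.
No residue repeats among the 3 elements, so no pair has difference ≡ 0 (mod 5).

No, no such pair exists.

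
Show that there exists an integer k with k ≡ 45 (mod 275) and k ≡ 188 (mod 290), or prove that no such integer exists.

Reduce both congruences modulo 5, which divides 275 and 290: they say k ≡ 45 (mod 5) and k ≡ 188 (mod 5).
However 45 ≡ 0 and 188 ≡ 3 (mod 5), and 0 ≠ 3.
Therefore no such k exists.

No, no such integer exists.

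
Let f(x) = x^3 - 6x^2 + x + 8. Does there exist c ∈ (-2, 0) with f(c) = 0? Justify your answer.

Such a root exists.

f(-2) = -26 and f(0) = 8, which have opposite signs.
As a polynomial, f is continuous on every closed interval.
The Intermediate Value Theorem then guarantees some c ∈ (-2, 0) with f(c) = 0.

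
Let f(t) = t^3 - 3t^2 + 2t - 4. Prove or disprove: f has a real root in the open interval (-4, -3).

No such root exists.

f(-4) = -124 and f(-3) = -64, both negative, so a sign-change argument is unavailable; we show f keeps this sign on the whole interval.
Substitute t = -3 − u, where 0 < u < 1 on the interval. Expanding, f(-3 − u) = -u^3 - 12u^2 - 47u - 64.
All 4 nonzero coefficients of this polynomial in u are negative; hence for u > 0 the value is a sum of negative terms (the constant -64 among them).
So f is strictly negative on (-4, -3); no root exists in the interval.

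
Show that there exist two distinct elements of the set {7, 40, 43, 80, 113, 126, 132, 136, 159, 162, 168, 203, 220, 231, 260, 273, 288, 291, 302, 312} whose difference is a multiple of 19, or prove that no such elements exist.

Reduce each element mod 19: 7↦7, 40↦2, 43↦5, 80↦4, 113↦18, 126↦12, 132↦18, 136↦3, 159↦7, 162↦10, 168↦16, 203↦13, 220↦11, 231↦3, 260↦13, 273↦7, 288↦3, 291↦6, 302↦17, 312↦8. The residue 7 repeats (at 7 and 159), and 159 − 7 = 152 = 8·19.

Yes: 7 and 159.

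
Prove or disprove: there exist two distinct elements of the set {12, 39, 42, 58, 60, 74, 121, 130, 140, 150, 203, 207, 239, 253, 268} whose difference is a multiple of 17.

Residues mod 17: 12↦12, 39↦5, 42↦8, 58↦7, 60↦9, 74↦6, 121↦2, 130↦11, 140↦4, 150↦14, 203↦16, 207↦3, 239↦1, 253↦15, 268↦13.
No residue repeats among the 15 elements, so no pair has difference ≡ 0 (mod 17).

No such pair exists.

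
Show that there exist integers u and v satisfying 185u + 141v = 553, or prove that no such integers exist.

Since gcd(185, 141) = 1, every integer is an integer combination of 185 and 141.
Run the Euclidean algorithm on 185 and 141: 185 = 1·141 + 44, 141 = 3·44 + 9, 44 = 4·9 + 8, 9 = 1·8 + 1, 8 = 8·1 + 0.
Working back up the chain: 1 = 9 − 1·8 = 9 − (44 − 4·9) = −44 + 5·9 = −44 + 5·(141 − 3·44) = 5·141 − 16·44 = 5·141 − 16·(185 − 1·141) = −16·185 + 21·141. So 185·(-16) + 141·21 = 1.
Times 553: 185·(-8848) + 141·11613 = 553, so (-8848, 11613) solves it.
Shifting by a multiple of (141, −185) keeps it a solution: u = -8848 + 63·141 = 35, v = 11613 − 63·185 = -42.
Indeed 185·35 + 141·(-42) = 6475 − 5922 = 553.

u = 35, v = -42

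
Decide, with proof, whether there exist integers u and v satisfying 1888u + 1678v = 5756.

u = 371, v = -414

gcd(1888, 1678) = 2, and 2 divides 5756, so integer solutions exist.
Dividing through by 2 reduces the equation to 944u + 839v = 2878.
Run the Euclidean algorithm on 944 and 839: 944 = 1·839 + 105, 839 = 7·105 + 104, 105 = 1·104 + 1, 104 = 104·1 + 0.
Unwinding: 1 = 105 − 1·104 = 105 − (839 − 7·105) = −839 + 8·105 = −839 + 8·(944 − 1·839) = 8·944 − 9·839, i.e. 944·8 + 839·(-9) = 1.
Multiplying through by 2878: u = 8·2878 = 23024, v = (-9)·2878 = -25902 is a solution.
Subtracting 27·839 from u and adding 27·944 to v gives the tidier solution (371, -414).
Check: 1888·371 + 1678·(-414) = 700448 − 694692 = 5756. ✓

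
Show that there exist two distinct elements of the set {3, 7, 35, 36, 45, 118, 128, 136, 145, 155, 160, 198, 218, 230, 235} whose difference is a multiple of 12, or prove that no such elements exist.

Both 7 and 235 leave remainder 7 on division by 12; their difference 228 = 19·12 is a multiple of 12.

7 and 235 are such a pair.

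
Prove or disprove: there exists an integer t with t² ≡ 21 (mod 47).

Take t = 16. Then 16² = 256 = 5·47 + 21, so 16² ≡ 21 (mod 47).

t = 16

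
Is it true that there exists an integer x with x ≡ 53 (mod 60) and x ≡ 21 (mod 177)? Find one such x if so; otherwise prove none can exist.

There is no such integer.

Both moduli are multiples of 3 = gcd(60, 177), so any solution would satisfy x ≡ 53 and x ≡ 21 modulo 3 simultaneously.
However 53 ≡ 2 and 21 ≡ 0 (mod 3), and 2 ≠ 0.
Hence the system has no solution.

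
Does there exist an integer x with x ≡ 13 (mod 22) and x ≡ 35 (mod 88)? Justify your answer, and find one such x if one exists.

x = 35

Here gcd(22, 88) = 22, and both 13 and 35 leave remainder 13 mod 22, so the system is consistent.
List candidates x ≡ 13 (mod 22): 13, 35. Modulo 88 these are 13, 35; 35 gives 35 as required.
Check: 35 mod 22 = 13, 35 mod 88 = 35. ✓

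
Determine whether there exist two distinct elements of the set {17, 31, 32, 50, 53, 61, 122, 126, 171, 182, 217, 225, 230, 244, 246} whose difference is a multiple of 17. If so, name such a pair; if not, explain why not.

Two integers differ by a multiple of 17 exactly when they have the same residue mod 17. The residues are 17↦0, 31↦14, 32↦15, 50↦16, 53↦2, 61↦10, 122↦3, 126↦7, 171↦1, 182↦12, 217↦13, 225↦4, 230↦9, 244↦6, 246↦8.
All 15 residues are distinct, so no two elements differ by a multiple of 17.

No such pair exists.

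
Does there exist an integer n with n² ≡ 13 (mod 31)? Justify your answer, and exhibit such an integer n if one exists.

No such integer exists.

Apply Euler's criterion with the prime 31: 13 is a quadratic residue iff 13^15 ≡ 1 (mod 31), and a non-residue iff it is ≡ −1.
Repeated squaring mod 31: 13^2 = 169 ≡ 14; 13^4 ≡ 14² = 196 ≡ 10; 13^8 ≡ 10² = 100 ≡ 7.
Since 15 = 8 + 4 + 2 + 1, 13^15 ≡ 7 · 10 · 14 · 13; multiplying out mod 31: 7·10 = 70 ≡ 8, then 8·14 = 112 ≡ 19, then 19·13 = 247 ≡ 30. Thus 13^15 ≡ 30 ≡ −1 (mod 31).
The value −1 means 13 is a non-residue modulo 31, so n² ≡ 13 (mod 31) is impossible.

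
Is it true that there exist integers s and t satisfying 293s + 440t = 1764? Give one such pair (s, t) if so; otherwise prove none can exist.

293 and 440 are coprime, so 293s + 440t ranges over all of ℤ.
Euclidean algorithm: 440 = 1·293 + 147, 293 = 1·147 + 146, 147 = 1·146 + 1, 146 = 146·1 + 0.
Working back up the chain: 1 = 147 − 1·146 = 147 − (293 − 1·147) = −293 + 2·147 = −293 + 2·(440 − 1·293) = 2·440 − 3·293. So 293·(-3) + 440·2 = 1.
Multiplying through by 1764: s = (-3)·1764 = -5292, t = 2·1764 = 3528 is a solution.
Adding 13·440 to s and subtracting 13·293 from t gives the tidier solution (428, -281).
Indeed 293·428 + 440·(-281) = 125404 − 123640 = 1764.

s = 428, t = -281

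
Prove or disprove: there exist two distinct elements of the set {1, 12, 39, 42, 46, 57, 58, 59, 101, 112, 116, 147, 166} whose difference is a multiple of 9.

Both 1 and 46 leave remainder 1 on division by 9; their difference 45 = 5·9 is a multiple of 9.

Yes: 1 and 46.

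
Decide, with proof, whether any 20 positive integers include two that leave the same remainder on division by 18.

True.

Partition the integers by their residue mod 18; there are 18 classes.
With 20 integers and only 18 classes, the pigeonhole principle forces two of them, say a and b, into the same class.
That is, a and b leave the same remainder on division by 18, as claimed.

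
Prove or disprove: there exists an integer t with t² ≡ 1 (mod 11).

Take t = 1. Then 1² = 1, and since 0 ≤ 1 < 11 this is already reduced: 1² ≡ 1 (mod 11).

t = 1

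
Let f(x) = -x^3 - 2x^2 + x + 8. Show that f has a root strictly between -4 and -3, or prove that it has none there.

f has no root in that interval.

The endpoint values f(-4) = 36 and f(-3) = 14 are both positive. Claim: f(x) > 0 for every x in (-4, -3).
Substitute x = -3 − u, where 0 < u < 1 on the interval. Expanding, f(-3 − u) = u^3 + 7u^2 + 14u + 14.
All 4 nonzero coefficients of this polynomial in u are positive; hence for u > 0 the value is a sum of positive terms (the constant 14 among them).
So f is strictly positive on (-4, -3); no root exists in the interval.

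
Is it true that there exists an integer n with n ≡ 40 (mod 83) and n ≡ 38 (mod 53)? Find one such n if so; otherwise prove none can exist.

n = 621

Since 83 and 53 share no common factor, CRT says the pair of congruences has a solution (unique mod 4399).
Write n = 40 + 83t and require 40 + 83t ≡ 38 (mod 53), i.e. 83t ≡ 51 (mod 53).
83 ≡ 30 (mod 53), so this reads 30t ≡ 51 (mod 53). Invert 30 mod 53 by the Euclidean algorithm: 53 = 1·30 + 23, 30 = 1·23 + 7, 23 = 3·7 + 2, 7 = 3·2 + 1, 2 = 2·1 + 0; back-substituting, 1 = 7 − 3·2 = 7 − 3·(23 − 3·7) = −3·23 + 10·7 = −3·23 + 10·(30 − 1·23) = 10·30 − 13·23 = 10·30 − 13·(53 − 1·30) = −13·53 + 23·30. Hence 30·23 ≡ 1, so 30⁻¹ ≡ 23 (mod 53).
Therefore t ≡ 23·51 = 1173 ≡ 7 (mod 53).
With t = 7: n = 40 + 83·7 = 621.
Indeed 621 ≡ 40 (mod 83) and 621 ≡ 38 (mod 53).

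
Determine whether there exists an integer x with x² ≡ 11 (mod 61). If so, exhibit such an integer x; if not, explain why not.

No, no such integer exists.

Apply Euler's criterion with the prime 61: 11 is a quadratic residue iff 11^30 ≡ 1 (mod 61), and a non-residue iff it is ≡ −1.
Repeated squaring mod 61: 11^2 = 121 ≡ 60; 11^4 ≡ 60² = 3600 ≡ 1; 11^8 ≡ 1² = 1 ≡ 1; 11^16 ≡ 1² = 1 ≡ 1.
Since 30 = 16 + 8 + 4 + 2, 11^30 ≡ 1 · 1 · 1 · 60; multiplying out mod 61: 1·1 = 1 ≡ 1, then 1·1 = 1 ≡ 1, then 1·60 = 60 ≡ 60. Thus 11^30 ≡ 60 ≡ −1 (mod 61).
By Euler's criterion 11 is a quadratic non-residue mod 61: no x satisfies x² ≡ 11 (mod 61).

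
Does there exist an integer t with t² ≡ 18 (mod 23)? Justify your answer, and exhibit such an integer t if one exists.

t = 8

t = 8 works: 8² = 64, and 64 − 18 = 46 = 2·23.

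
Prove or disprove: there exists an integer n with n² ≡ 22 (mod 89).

n = 17

n = 17 works: 17² = 289, and 289 − 22 = 267 = 3·89.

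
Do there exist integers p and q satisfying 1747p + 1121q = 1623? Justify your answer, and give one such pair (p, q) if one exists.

p = 581, q = -904

1747 and 1121 are coprime, so 1747p + 1121q ranges over all of ℤ.
Euclidean algorithm: 1747 = 1·1121 + 626, 1121 = 1·626 + 495, 626 = 1·495 + 131, 495 = 3·131 + 102, 131 = 1·102 + 29, 102 = 3·29 + 15, 29 = 1·15 + 14, 15 = 1·14 + 1, 14 = 14·1 + 0.
Back-substituting, 1 = 15 − 1·14 = 15 − (29 − 1·15) = −29 + 2·15 = −29 + 2·(102 − 3·29) = 2·102 − 7·29 = 2·102 − 7·(131 − 1·102) = −7·131 + 9·102 = −7·131 + 9·(495 − 3·131) = 9·495 − 34·131 = 9·495 − 34·(626 − 1·495) = −34·626 + 43·495 = −34·626 + 43·(1121 − 1·626) = 43·1121 − 77·626 = 43·1121 − 77·(1747 − 1·1121) = −77·1747 + 120·1121; that is, 1747·(-77) + 1121·120 = 1.
Times 1623: 1747·(-124971) + 1121·194760 = 1623, so (-124971, 194760) solves it.
Shifting by a multiple of (1121, −1747) keeps it a solution: p = -124971 + 112·1121 = 581, q = 194760 − 112·1747 = -904.
Check: 1747·581 + 1121·(-904) = 1015007 − 1013384 = 1623. ✓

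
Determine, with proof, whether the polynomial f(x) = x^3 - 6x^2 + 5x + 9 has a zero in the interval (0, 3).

f(0) = 9 and f(3) = -3, which have opposite signs.
Since f is a polynomial it is continuous on [0, 3].
By the Intermediate Value Theorem, f takes the value 0 somewhere in the open interval.

Such a root exists.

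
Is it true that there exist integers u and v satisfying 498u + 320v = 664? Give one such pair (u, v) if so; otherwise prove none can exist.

u = 108, v = -166

gcd(498, 320) = 2, and 2 divides 664, so integer solutions exist.
Dividing through by 2 reduces the equation to 249u + 160v = 332.
Run the Euclidean algorithm on 249 and 160: 249 = 1·160 + 89, 160 = 1·89 + 71, 89 = 1·71 + 18, 71 = 3·18 + 17, 18 = 1·17 + 1, 17 = 17·1 + 0.
Working back up the chain: 1 = 18 − 1·17 = 18 − (71 − 3·18) = −71 + 4·18 = −71 + 4·(89 − 1·71) = 4·89 − 5·71 = 4·89 − 5·(160 − 1·89) = −5·160 + 9·89 = −5·160 + 9·(249 − 1·160) = 9·249 − 14·160. So 249·9 + 160·(-14) = 1.
Scaling by 332 gives the particular solution (u, v) = (2988, -4648).
Shifting by a multiple of (160, −249) keeps it a solution: u = 2988 − 18·160 = 108, v = -4648 + 18·249 = -166.
Indeed 498·108 + 320·(-166) = 53784 − 53120 = 664.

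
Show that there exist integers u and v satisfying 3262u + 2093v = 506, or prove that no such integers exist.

Both 3262 and 2093 are divisible by gcd(3262, 2093) = 7, hence so is any combination 3262u + 2093v.
But 506 is not a multiple of 7 (it leaves remainder 2).
Therefore 3262u + 2093v = 506 has no solution in integers.

No such integers exist.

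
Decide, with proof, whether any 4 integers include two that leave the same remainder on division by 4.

No, the set {16, 17, 18, 19} is a counterexample.

Take the 4 consecutive integers 16, 17, 18, 19: their residues mod 4 are all distinct because 4 ≤ 4.
So no two of them leave the same remainder on division by 4; the claim fails for this set.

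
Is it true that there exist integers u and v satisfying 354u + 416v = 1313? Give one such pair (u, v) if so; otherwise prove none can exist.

There are no such integers.

Both 354 and 416 are divisible by gcd(354, 416) = 2, hence so is any combination 354u + 416v.
But 1313 is not a multiple of 2 (it leaves remainder 1).
Hence no integers u, v satisfy the equation.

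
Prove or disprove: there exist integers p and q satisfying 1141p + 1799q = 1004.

Any value of 1141p + 1799q is a multiple of gcd(1141, 1799) = 7.
But 1004 = 7·143 + 3, so 7 ∤ 1004.
Therefore 1141p + 1799q = 1004 has no solution in integers.

There are no such integers.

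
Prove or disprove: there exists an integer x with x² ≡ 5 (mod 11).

x = 4

Take x = 4. Then 4² = 16 = 1·11 + 5, so 4² ≡ 5 (mod 11).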